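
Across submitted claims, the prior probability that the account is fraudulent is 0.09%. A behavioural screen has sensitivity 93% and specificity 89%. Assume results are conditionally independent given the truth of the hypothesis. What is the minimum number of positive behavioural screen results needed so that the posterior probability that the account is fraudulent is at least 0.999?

Prior odds = 0.0009/0.9991 = 9/9991.
False-positive rate = 1 − 0.89 = 0.11; likelihood ratio of a positive = 0.93/0.11 = 93/11.
Target odds: 0.999 ÷ 0.001 = 999.
Need (9/9991) × (93/11)ⁿ ≥ 999, i.e. (93/11)ⁿ ≥ 1109001.
(93/11)⁶ ≈365209 falls short of 1109001 but (93/11)⁷ ≈3.08768e+06 reaches it, so n = 7.

7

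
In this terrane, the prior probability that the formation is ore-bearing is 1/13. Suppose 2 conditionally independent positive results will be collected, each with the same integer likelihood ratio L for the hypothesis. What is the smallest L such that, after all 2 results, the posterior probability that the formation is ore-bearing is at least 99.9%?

Prior odds = (1/13)/(12/13) = 1/12.
Target odds = 0.999/0.001 = 999.
Need L² ≥ 999 ÷ (1/12) = 11988.
109² = 11881 < 11988 ≤ 12100 = 110², so L = 110.

110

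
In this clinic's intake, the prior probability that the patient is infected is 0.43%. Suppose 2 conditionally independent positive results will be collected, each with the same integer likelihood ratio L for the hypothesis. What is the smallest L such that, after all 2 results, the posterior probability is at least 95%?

67

Prior odds = 0.0043/0.9957 = 43/9957.
Target odds = 0.95/0.05 = 19.
Need L² ≥ 19 ÷ (43/9957) = 189183/43.
66² = 4356 < 189183/43 ≤ 4489 = 67², so L = 67.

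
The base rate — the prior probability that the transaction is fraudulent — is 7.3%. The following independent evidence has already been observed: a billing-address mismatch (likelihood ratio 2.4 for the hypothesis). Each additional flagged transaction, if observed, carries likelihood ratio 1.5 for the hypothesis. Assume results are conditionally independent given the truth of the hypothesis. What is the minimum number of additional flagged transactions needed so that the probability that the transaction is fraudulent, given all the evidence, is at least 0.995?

18

Prior odds = 0.073/0.927 = 73/927.
Bayes factor of the evidence already in hand = 2.4.
Odds after that evidence = (73/927) × 2.4 = 292/1545.
Target odds = 0.995/0.005 = 199.
Need 1.5ⁿ ≥ 199 ÷ (292/1545) = 307455/292.
1.5¹⁷ = 129140163/131072 falls short of 307455/292 but 1.5¹⁸ = 387420489/262144 reaches it, so n = 18.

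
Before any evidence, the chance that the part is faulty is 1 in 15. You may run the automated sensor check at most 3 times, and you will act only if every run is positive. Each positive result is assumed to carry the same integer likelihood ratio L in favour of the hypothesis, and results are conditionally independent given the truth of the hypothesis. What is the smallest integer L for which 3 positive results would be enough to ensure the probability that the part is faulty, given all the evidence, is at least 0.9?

6

Prior odds = (1/15)/(14/15) = 1/14.
Target odds = 0.9/0.1 = 9.
Need L³ ≥ 9 ÷ (1/14) = 126.
5³ = 125 < 126 ≤ 216 = 6³, so L = 6.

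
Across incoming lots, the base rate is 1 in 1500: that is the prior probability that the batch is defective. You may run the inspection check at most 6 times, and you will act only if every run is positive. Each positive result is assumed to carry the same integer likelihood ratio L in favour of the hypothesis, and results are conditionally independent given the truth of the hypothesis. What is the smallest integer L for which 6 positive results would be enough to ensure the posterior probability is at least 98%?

7

Prior odds = (1/1500)/(1499/1500) = 1/1499.
Target odds = 0.98/0.02 = 49.
Need L⁶ ≥ 49 ÷ (1/1499) = 73451.
6⁶ = 46656 < 73451 ≤ 117649 = 7⁶, so L = 7.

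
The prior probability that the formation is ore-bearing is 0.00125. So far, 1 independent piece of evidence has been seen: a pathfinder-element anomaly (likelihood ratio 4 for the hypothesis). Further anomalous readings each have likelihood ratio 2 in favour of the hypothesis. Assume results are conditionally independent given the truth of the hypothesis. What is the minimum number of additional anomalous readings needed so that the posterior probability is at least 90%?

11

Prior odds = 0.00125/0.99875 = 1/799.
Bayes factor of the evidence already in hand = 4.
Odds after that evidence = (1/799) × 4 = 4/799.
Target odds = 0.9/0.1 = 9.
Need 2ⁿ ≥ 9 ÷ (4/799) = 1797.75.
2¹⁰ = 1024 falls short of 1797.75 but 2¹¹ = 2048 reaches it, so n = 11.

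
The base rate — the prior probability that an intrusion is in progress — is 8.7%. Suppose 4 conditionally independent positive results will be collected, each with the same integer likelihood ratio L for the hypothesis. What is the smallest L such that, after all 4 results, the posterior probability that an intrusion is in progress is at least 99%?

Prior odds = 0.087/0.913 = 87/913.
Target odds = 0.99/0.01 = 99.
Need L⁴ ≥ 99 ÷ (87/913) = 30129/29.
5⁴ = 625 < 30129/29 ≤ 1296 = 6⁴, so L = 6.

6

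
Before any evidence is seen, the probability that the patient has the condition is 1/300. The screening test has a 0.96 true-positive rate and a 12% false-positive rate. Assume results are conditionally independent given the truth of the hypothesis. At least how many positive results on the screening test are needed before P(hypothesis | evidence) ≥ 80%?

4

Prior odds = (1/300)/(299/300) = 1/299.
Likelihood ratio of a positive result = 0.96/0.12 = 8.
Target odds: 0.8 ÷ 0.2 = 4.
Require 8ⁿ ≥ 4 ÷ (1/299) = 1196.
8³ = 512 falls short of 1196 but 8⁴ = 4096 reaches it, so n = 4.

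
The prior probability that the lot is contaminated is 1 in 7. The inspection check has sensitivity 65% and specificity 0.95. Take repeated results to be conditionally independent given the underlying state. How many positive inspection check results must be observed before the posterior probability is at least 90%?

2

Prior odds = (1/7)/(6/7) = 1/6.
False-positive rate = 1 − 0.95 = 0.05; likelihood ratio of a positive = 0.65/0.05 = 13.
Target odds: 0.9 ÷ 0.1 = 9.
Need (1/6) × 13ⁿ ≥ 9, i.e. 13ⁿ ≥ 54.
13¹ = 13 falls short of 54 but 13² = 169 reaches it, so n = 2.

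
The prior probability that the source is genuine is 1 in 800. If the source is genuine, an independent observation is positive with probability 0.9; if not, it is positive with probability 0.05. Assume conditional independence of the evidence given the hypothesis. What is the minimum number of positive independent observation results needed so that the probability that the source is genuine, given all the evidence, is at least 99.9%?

Prior odds = 0.00125/0.99875 = 1/799.
Likelihood ratio of a positive = 0.9/0.05 = 18.
Target odds: 0.999 ÷ 0.001 = 999.
Need (1/799) × 18ⁿ ≥ 999, i.e. 18ⁿ ≥ 798201.
18⁴ = 104976 falls short of 798201 but 18⁵ = 1889568 reaches it, so n = 5.

5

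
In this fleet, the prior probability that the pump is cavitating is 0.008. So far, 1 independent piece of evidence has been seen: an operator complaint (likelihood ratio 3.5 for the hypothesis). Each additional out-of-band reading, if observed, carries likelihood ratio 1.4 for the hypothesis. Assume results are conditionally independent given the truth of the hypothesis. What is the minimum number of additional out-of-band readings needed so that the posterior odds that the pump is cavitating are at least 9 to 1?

Prior odds = 0.008/0.992 = 1/124.
Bayes factor of the evidence already in hand = 3.5.
Odds after that evidence = (1/124) × 3.5 = 7/248.
Target odds = 9.
Need 1.4ⁿ ≥ 9 ÷ (7/248) = 2232/7.
1.4¹⁷ ≈304.913 falls short of 2232/7 but 1.4¹⁸ ≈426.879 reaches it, so n = 18.

18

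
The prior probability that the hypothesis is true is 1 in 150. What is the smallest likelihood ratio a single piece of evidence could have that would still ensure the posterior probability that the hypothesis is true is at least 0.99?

Prior odds = (1/150)/(149/150) = 1/149.
Target odds = 0.99/0.01 = 99.
Required Bayes factor = 99 ÷ (1/149) = 14751.

14751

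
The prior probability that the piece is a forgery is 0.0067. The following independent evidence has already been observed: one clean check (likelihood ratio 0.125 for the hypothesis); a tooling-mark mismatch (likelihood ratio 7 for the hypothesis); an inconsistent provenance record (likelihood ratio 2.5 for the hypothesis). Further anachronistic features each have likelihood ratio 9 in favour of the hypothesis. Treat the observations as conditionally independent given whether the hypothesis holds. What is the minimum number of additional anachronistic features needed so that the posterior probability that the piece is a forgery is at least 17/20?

Prior odds = 0.0067/0.9933 = 67/9933.
Combined Bayes factor of the evidence already in hand = 0.125 × 7 × 2.5 = 2.1875.
Odds after that evidence = (67/9933) × 2.1875 = 335/22704.
Target odds = 0.85/0.15 = 17/3.
Need 9ⁿ ≥ 17/3 ÷ (335/22704) = 128656/335.
9² = 81 falls short of 128656/335 but 9³ = 729 reaches it, so n = 3.

3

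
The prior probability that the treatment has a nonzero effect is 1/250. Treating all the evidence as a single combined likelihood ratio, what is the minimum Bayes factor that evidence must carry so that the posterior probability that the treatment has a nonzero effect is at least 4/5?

Prior odds = 0.004/0.996 = 1/249.
Target odds = 0.8/0.2 = 4.
Required Bayes factor = 4 ÷ (1/249) = 996.

996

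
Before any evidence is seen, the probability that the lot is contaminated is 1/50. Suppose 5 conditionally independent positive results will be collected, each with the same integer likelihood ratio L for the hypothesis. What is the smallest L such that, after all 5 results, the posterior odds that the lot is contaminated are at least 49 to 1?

Prior odds = 0.02/0.98 = 1/49.
Target odds = 49.
Need L⁵ ≥ 49 ÷ (1/49) = 2401.
4⁵ = 1024 < 2401 ≤ 3125 = 5⁵, so L = 5.

5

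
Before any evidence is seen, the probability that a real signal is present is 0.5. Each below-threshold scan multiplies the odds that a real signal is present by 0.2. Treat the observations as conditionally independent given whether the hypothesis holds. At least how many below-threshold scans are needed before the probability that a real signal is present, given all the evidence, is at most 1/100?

Prior odds: 0.5 ÷ 0.5 = 1.
Likelihood ratio per below-threshold scan = 0.2.
Target odds: 0.01 ÷ 0.99 = 1/99.
Require 0.2ⁿ ≤ 1/99 ÷ 1 = 1/99.
0.2² = 0.04 is still above 1/99 but 0.2³ = 0.008 is at or below it, so n = 3.

3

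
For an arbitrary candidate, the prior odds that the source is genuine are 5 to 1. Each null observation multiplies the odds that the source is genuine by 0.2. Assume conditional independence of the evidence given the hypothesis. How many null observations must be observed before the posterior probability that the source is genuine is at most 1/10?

Prior odds = 5.
Likelihood ratio per null observation = 0.2.
Target posterior odds = 0.1/0.9 = 1/9.
Need 5 × 0.2ⁿ ≤ 1/9, i.e. 0.2ⁿ ≤ 1/45.
0.2² = 0.04 is still above 1/45 but 0.2³ = 0.008 is at or below it, so n = 3.

3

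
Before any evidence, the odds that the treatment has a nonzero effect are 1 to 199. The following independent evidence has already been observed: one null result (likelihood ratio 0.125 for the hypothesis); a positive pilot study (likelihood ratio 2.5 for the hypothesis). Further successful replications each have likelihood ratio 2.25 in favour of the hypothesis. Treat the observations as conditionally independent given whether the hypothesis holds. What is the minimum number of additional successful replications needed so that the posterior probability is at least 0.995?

Prior odds = 1/199.
Combined Bayes factor of the evidence already in hand = 0.125 × 2.5 = 0.3125.
Odds after that evidence = (1/199) × 0.3125 = 5/3184.
Target odds = 0.995/0.005 = 199.
Need 2.25ⁿ ≥ 199 ÷ (5/3184) = 126723.2.
2.25¹⁴ ≈85222.7 falls short of 126723.2 but 2.25¹⁵ ≈191751 reaches it, so n = 15.

15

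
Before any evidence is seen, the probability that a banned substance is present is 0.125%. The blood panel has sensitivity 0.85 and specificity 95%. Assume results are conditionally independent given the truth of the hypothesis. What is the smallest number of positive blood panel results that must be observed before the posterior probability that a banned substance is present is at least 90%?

4

Prior odds = 0.00125/0.99875 = 1/799.
False-positive rate = 1 − 0.95 = 0.05; likelihood ratio of a positive = 0.85/0.05 = 17.
Target posterior odds = 0.9/0.1 = 9.
Need (1/799) × 17ⁿ ≥ 9, i.e. 17ⁿ ≥ 7191.
17³ = 4913 falls short of 7191 but 17⁴ = 83521 reaches it, so n = 4.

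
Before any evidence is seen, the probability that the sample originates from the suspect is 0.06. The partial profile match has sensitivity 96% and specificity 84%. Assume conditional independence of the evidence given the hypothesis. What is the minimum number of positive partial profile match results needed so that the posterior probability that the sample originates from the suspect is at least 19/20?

Prior odds: 0.06 ÷ 0.94 = 3/47.
False-positive rate = 1 − 0.84 = 0.16; likelihood ratio of a positive = 0.96/0.16 = 6.
Target odds: 0.95 ÷ 0.05 = 19.
Require 6ⁿ ≥ 19 ÷ (3/47) = 893/3.
6³ = 216 falls short of 893/3 but 6⁴ = 1296 reaches it, so n = 4.

4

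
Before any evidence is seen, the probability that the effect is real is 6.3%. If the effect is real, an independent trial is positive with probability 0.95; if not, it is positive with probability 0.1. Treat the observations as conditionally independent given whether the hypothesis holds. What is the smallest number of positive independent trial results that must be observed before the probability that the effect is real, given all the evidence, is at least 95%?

Prior odds = 0.063/0.937 = 63/937.
Likelihood ratio of a positive = 0.95/0.1 = 9.5.
Target odds: 0.95 ÷ 0.05 = 19.
Require 9.5ⁿ ≥ 19 ÷ (63/937) = 17803/63.
9.5² = 90.25 falls short of 17803/63 but 9.5³ = 857.375 reaches it, so n = 3.

3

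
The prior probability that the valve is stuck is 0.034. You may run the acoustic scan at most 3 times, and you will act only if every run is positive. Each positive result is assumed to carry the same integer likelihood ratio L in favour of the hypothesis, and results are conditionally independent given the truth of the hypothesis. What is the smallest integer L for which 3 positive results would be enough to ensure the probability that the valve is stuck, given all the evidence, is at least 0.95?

9

Prior odds = 0.034/0.966 = 17/483.
Target odds = 0.95/0.05 = 19.
Need L³ ≥ 19 ÷ (17/483) = 9177/17.
8³ = 512 < 9177/17 ≤ 729 = 9³, so L = 9.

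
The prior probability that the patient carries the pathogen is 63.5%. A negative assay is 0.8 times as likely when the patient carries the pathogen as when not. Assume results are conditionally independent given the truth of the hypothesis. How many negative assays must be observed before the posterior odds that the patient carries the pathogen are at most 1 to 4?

Prior odds: 0.635 ÷ 0.365 = 127/73.
Likelihood ratio per negative assay = 0.8.
Target odds = 0.25.
Need (127/73) × 0.8ⁿ ≤ 0.25, i.e. 0.8ⁿ ≤ 73/508.
0.8⁸ = 65536/390625 is still above 73/508 but 0.8⁹ = 262144/1953125 is at or below it, so n = 9.

9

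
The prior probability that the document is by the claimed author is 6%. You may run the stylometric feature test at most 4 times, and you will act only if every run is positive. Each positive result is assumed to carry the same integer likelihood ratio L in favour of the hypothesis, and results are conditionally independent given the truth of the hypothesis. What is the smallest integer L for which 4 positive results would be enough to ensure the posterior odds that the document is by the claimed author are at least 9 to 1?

Prior odds = 0.06/0.94 = 3/47.
Target odds = 9.
Need L⁴ ≥ 9 ÷ (3/47) = 141.
3⁴ = 81 < 141 ≤ 256 = 4⁴, so L = 4.

4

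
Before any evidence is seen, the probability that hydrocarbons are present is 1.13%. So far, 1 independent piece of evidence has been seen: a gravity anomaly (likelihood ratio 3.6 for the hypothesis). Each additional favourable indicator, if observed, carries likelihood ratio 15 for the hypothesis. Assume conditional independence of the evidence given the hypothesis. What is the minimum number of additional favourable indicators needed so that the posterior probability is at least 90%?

2

Prior odds = 0.0113/0.9887 = 113/9887.
Bayes factor of the evidence already in hand = 3.6.
Odds after that evidence = (113/9887) × 3.6 = 2034/49435.
Target odds = 0.9/0.1 = 9.
Need 15ⁿ ≥ 9 ÷ (2034/49435) = 49435/226.
15¹ = 15 falls short of 49435/226 but 15² = 225 reaches it, so n = 2.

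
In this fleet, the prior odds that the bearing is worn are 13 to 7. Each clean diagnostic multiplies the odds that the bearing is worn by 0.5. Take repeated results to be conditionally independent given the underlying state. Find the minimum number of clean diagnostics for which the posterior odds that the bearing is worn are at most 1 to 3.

Prior odds = 13/7.
Likelihood ratio per clean diagnostic = 0.5.
Target odds = 1/3.
Require 0.5ⁿ ≤ 1/3 ÷ (13/7) = 7/39.
0.5² = 0.25 is still above 7/39 but 0.5³ = 0.125 is at or below it, so n = 3.

3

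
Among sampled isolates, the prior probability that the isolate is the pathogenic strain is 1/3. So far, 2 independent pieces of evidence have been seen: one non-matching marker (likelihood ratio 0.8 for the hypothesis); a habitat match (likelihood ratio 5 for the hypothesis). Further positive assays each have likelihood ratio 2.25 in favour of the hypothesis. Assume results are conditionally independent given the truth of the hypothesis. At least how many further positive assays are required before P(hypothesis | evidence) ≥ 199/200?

6

Prior odds = (1/3)/(2/3) = 0.5.
Combined Bayes factor of the evidence already in hand = 0.8 × 5 = 4.
Odds after that evidence = 0.5 × 4 = 2.
Target odds = 0.995/0.005 = 199.
Need 2.25ⁿ ≥ 199 ÷ 2 = 99.5.
2.25⁵ = 59049/1024 falls short of 99.5 but 2.25⁶ = 531441/4096 reaches it, so n = 6.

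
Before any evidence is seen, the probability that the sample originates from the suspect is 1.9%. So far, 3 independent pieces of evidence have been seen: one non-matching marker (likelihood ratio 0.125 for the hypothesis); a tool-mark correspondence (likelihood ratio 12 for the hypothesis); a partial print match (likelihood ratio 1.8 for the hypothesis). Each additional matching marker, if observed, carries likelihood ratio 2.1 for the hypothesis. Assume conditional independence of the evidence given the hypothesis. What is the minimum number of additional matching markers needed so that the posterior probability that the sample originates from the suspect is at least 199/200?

Prior odds = 0.019/0.981 = 19/981.
Combined Bayes factor of the evidence already in hand = 0.125 × 12 × 1.8 = 2.7.
Odds after that evidence = (19/981) × 2.7 = 57/1090.
Target odds = 0.995/0.005 = 199.
Need 2.1ⁿ ≥ 199 ÷ (57/1090) = 216910/57.
2.1¹¹ ≈3502.78 falls short of 216910/57 but 2.1¹² ≈7355.83 reaches it, so n = 12.

12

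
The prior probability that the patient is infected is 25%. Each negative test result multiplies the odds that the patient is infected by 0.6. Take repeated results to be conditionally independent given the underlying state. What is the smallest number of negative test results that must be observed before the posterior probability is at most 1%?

Prior odds: 0.25 ÷ 0.75 = 1/3.
Likelihood ratio per negative test result = 0.6.
Target posterior odds = 0.01/0.99 = 1/99.
Require 0.6ⁿ ≤ 1/99 ÷ (1/3) = 1/33.
0.6⁶ = 729/15625 is still above 1/33 but 0.6⁷ = 2187/78125 is at or below it, so n = 7.

7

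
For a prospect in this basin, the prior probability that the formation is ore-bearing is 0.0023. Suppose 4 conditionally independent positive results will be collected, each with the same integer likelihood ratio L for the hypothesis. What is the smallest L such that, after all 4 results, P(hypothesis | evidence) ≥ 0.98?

13

Prior odds = 0.0023/0.9977 = 23/9977.
Target odds = 0.98/0.02 = 49.
Need L⁴ ≥ 49 ÷ (23/9977) = 488873/23.
12⁴ = 20736 < 488873/23 ≤ 28561 = 13⁴, so L = 13.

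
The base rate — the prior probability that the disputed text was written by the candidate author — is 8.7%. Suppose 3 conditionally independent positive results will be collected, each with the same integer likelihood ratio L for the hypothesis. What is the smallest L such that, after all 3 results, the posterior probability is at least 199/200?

13

Prior odds = 0.087/0.913 = 87/913.
Target odds = 0.995/0.005 = 199.
Need L³ ≥ 199 ÷ (87/913) = 181687/87.
12³ = 1728 < 181687/87 ≤ 2197 = 13³, so L = 13.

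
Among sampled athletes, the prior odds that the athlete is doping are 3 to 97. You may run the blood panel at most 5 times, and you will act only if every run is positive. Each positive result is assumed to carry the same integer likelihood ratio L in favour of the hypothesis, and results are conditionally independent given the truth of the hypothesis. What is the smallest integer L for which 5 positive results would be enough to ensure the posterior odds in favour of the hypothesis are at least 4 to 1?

Prior odds = 3/97.
Target odds = 4.
Need L⁵ ≥ 4 ÷ (3/97) = 388/3.
2⁵ = 32 < 388/3 ≤ 243 = 3⁵, so L = 3.

3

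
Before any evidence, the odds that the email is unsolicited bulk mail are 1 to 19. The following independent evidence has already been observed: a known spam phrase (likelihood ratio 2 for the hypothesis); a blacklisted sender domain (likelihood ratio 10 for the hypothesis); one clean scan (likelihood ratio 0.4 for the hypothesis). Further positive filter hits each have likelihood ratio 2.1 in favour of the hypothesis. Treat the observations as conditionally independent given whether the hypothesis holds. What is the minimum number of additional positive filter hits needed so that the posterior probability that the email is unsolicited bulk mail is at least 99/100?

8

Prior odds = 1/19.
Combined Bayes factor of the evidence already in hand = 2 × 10 × 0.4 = 8.
Odds after that evidence = (1/19) × 8 = 8/19.
Target odds = 0.99/0.01 = 99.
Need 2.1ⁿ ≥ 99 ÷ (8/19) = 235.125.
2.1⁷ ≈180.109 falls short of 235.125 but 2.1⁸ ≈378.229 reaches it, so n = 8.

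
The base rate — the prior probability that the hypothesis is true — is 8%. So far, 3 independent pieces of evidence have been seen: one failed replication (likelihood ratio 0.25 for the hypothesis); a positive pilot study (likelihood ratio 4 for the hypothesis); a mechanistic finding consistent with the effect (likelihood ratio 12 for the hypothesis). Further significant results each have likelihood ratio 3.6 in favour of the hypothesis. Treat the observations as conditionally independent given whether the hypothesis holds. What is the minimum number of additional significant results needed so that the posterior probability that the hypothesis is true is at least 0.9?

Prior odds = 0.08/0.92 = 2/23.
Combined Bayes factor of the evidence already in hand = 0.25 × 4 × 12 = 12.
Odds after that evidence = (2/23) × 12 = 24/23.
Target odds = 0.9/0.1 = 9.
Need 3.6ⁿ ≥ 9 ÷ (24/23) = 8.625.
3.6¹ = 3.6 falls short of 8.625 but 3.6² = 12.96 reaches it, so n = 2.

2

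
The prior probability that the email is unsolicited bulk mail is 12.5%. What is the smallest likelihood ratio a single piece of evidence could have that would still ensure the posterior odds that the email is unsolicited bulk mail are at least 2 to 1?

14

Prior odds = 0.125/0.875 = 1/7.
Target odds = 2.
Required Bayes factor = 2 ÷ (1/7) = 14.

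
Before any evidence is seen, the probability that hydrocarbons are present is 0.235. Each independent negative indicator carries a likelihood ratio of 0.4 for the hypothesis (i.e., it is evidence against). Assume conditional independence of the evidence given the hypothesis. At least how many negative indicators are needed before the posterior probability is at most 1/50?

Prior odds: 0.235 ÷ 0.765 = 47/153.
Likelihood ratio per negative indicator = 0.4.
Target posterior odds = 0.02/0.98 = 1/49.
Need (47/153) × 0.4ⁿ ≤ 1/49, i.e. 0.4ⁿ ≤ 153/2303.
0.4² = 0.16 is still above 153/2303 but 0.4³ = 0.064 is at or below it, so n = 3.

3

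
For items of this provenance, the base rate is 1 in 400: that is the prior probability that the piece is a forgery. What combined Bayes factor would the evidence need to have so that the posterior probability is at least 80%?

1596

Prior odds = 0.0025/0.9975 = 1/399.
Target odds = 0.8/0.2 = 4.
Required Bayes factor = 4 ÷ (1/399) = 1596.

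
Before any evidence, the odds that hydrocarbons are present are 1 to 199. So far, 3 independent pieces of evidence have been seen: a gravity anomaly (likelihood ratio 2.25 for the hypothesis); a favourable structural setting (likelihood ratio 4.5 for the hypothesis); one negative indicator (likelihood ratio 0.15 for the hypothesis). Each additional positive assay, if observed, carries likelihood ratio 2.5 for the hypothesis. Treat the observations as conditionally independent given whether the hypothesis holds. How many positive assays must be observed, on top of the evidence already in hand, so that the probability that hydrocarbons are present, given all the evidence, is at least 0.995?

Prior odds = 1/199.
Combined Bayes factor of the evidence already in hand = 2.25 × 4.5 × 0.15 = 1.51875.
Odds after that evidence = (1/199) × 1.51875 = 243/31840.
Target odds = 0.995/0.005 = 199.
Need 2.5ⁿ ≥ 199 ÷ (243/31840) = 6336160/243.
2.5¹¹ = 48828125/2048 falls short of 6336160/243 but 2.5¹² = 244140625/4096 reaches it, so n = 12.

12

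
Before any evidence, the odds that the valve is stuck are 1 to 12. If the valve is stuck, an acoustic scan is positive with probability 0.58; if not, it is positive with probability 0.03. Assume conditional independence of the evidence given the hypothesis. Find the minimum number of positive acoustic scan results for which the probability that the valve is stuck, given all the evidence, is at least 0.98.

Prior odds = 1/12.
Likelihood ratio of a positive = 0.58/0.03 = 58/3.
Target odds: 0.98 ÷ 0.02 = 49.
Need (1/12) × (58/3)ⁿ ≥ 49, i.e. (58/3)ⁿ ≥ 588.
(58/3)² = 3364/9 falls short of 588 but (58/3)³ = 195112/27 reaches it, so n = 3.

3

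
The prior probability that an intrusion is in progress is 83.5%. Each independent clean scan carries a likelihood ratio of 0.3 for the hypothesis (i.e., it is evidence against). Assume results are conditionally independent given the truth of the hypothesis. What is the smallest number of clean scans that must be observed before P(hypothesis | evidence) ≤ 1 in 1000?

Prior odds = 0.835/0.165 = 167/33.
Likelihood ratio per clean scan = 0.3.
Target posterior odds = 0.001/0.999 = 1/999.
Require 0.3ⁿ ≤ 1/999 ÷ (167/33) = 11/55611.
0.3⁷ = 2187/10000000 is still above 11/55611 but 0.3⁸ = 6561/100000000 is at or below it, so n = 8.

8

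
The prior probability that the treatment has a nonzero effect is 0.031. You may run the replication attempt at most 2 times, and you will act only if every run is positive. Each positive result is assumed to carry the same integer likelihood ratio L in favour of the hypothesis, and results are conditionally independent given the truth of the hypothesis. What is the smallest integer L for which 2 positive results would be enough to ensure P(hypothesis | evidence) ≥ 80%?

12

Prior odds = 0.031/0.969 = 31/969.
Target odds = 0.8/0.2 = 4.
Need L² ≥ 4 ÷ (31/969) = 3876/31.
11² = 121 < 3876/31 ≤ 144 = 12², so L = 12.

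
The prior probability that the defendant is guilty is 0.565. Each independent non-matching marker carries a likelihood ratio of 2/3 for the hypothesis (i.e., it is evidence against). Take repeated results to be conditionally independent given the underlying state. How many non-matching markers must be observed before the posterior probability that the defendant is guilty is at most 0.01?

Prior odds = 0.565/0.435 = 113/87.
Likelihood ratio per non-matching marker = 2/3.
Target posterior odds = 0.01/0.99 = 1/99.
Require (2/3)ⁿ ≤ 1/99 ÷ (113/87) = 29/3729.
(2/3)¹¹ = 2048/177147 is still above 29/3729 but (2/3)¹² = 4096/531441 is at or below it, so n = 12.

12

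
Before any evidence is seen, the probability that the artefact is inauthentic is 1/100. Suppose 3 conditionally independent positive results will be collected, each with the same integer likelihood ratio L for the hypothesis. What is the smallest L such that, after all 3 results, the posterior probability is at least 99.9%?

47

Prior odds = 0.01/0.99 = 1/99.
Target odds = 0.999/0.001 = 999.
Need L³ ≥ 999 ÷ (1/99) = 98901.
46³ = 97336 < 98901 ≤ 103823 = 47³, so L = 47.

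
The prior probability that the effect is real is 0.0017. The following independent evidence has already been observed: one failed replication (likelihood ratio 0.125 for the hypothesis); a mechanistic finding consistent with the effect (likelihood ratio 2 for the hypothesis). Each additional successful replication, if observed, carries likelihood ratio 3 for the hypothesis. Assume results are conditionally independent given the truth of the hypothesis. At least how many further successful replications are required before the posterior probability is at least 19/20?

10

Prior odds = 0.0017/0.9983 = 17/9983.
Combined Bayes factor of the evidence already in hand = 0.125 × 2 = 0.25.
Odds after that evidence = (17/9983) × 0.25 = 17/39932.
Target odds = 0.95/0.05 = 19.
Need 3ⁿ ≥ 19 ÷ (17/39932) = 758708/17.
3⁹ = 19683 falls short of 758708/17 but 3¹⁰ = 59049 reaches it, so n = 10.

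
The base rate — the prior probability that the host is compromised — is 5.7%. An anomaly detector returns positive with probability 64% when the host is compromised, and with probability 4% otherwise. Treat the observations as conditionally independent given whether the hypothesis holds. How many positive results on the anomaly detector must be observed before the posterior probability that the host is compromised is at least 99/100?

3

Prior odds: 0.057 ÷ 0.943 = 57/943.
Likelihood ratio of a positive result = 0.64/0.04 = 16.
Target odds: 0.99 ÷ 0.01 = 99.
Need (57/943) × 16ⁿ ≥ 99, i.e. 16ⁿ ≥ 31119/19.
16² = 256 falls short of 31119/19 but 16³ = 4096 reaches it, so n = 3.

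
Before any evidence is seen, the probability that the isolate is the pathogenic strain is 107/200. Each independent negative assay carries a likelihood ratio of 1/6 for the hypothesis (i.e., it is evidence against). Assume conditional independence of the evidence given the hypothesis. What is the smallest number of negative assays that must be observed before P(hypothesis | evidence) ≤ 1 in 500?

Prior odds: 0.535 ÷ 0.465 = 107/93.
Likelihood ratio per negative assay = 1/6.
Target posterior odds = 0.002/0.998 = 1/499.
Need (107/93) × (1/6)ⁿ ≤ 1/499, i.e. (1/6)ⁿ ≤ 93/53393.
(1/6)³ = 1/216 is still above 93/53393 but (1/6)⁴ = 1/1296 is at or below it, so n = 4.

4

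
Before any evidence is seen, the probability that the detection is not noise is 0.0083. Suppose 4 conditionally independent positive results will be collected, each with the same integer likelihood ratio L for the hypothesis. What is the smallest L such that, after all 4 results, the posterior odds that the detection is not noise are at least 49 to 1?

9

Prior odds = 0.0083/0.9917 = 83/9917.
Target odds = 49.
Need L⁴ ≥ 49 ÷ (83/9917) = 485933/83.
8⁴ = 4096 < 485933/83 ≤ 6561 = 9⁴, so L = 9.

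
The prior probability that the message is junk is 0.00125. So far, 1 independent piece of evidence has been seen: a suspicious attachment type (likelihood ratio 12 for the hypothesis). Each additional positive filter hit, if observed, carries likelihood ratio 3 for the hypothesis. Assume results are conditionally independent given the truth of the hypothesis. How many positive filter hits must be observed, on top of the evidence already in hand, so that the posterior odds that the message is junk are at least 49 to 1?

Prior odds = 0.00125/0.99875 = 1/799.
Bayes factor of the evidence already in hand = 12.
Odds after that evidence = (1/799) × 12 = 12/799.
Target odds = 49.
Need 3ⁿ ≥ 49 ÷ (12/799) = 39151/12.
3⁷ = 2187 falls short of 39151/12 but 3⁸ = 6561 reaches it, so n = 8.

8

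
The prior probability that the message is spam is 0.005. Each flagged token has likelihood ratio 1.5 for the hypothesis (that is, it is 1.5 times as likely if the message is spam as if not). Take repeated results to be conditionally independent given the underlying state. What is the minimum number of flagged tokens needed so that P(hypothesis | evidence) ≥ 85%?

18

Prior odds: 0.005 ÷ 0.995 = 1/199.
Likelihood ratio per flagged token = 1.5.
Target posterior odds = 0.85/0.15 = 17/3.
Need (1/199) × 1.5ⁿ ≥ 17/3, i.e. 1.5ⁿ ≥ 3383/3.
1.5¹⁷ = 129140163/131072 falls short of 3383/3 but 1.5¹⁸ = 387420489/262144 reaches it, so n = 18.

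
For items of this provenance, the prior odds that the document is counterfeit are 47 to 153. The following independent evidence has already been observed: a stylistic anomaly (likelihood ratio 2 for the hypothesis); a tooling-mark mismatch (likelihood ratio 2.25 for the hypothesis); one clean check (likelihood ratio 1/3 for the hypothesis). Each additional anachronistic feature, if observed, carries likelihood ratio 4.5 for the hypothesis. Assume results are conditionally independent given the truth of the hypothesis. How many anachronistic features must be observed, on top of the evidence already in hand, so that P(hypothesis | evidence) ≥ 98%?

4

Prior odds = 47/153.
Combined Bayes factor of the evidence already in hand = 2 × 2.25 × (1/3) = 1.5.
Odds after that evidence = (47/153) × 1.5 = 47/102.
Target odds = 0.98/0.02 = 49.
Need 4.5ⁿ ≥ 49 ÷ (47/102) = 4998/47.
4.5³ = 91.125 falls short of 4998/47 but 4.5⁴ = 410.0625 reaches it, so n = 4.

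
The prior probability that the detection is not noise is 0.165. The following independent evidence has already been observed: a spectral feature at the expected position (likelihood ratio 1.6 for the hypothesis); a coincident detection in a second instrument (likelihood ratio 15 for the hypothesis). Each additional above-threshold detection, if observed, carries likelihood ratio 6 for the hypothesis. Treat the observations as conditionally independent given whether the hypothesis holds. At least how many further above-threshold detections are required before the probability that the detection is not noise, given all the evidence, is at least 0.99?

Prior odds = 0.165/0.835 = 33/167.
Combined Bayes factor of the evidence already in hand = 1.6 × 15 = 24.
Odds after that evidence = (33/167) × 24 = 792/167.
Target odds = 0.99/0.01 = 99.
Need 6ⁿ ≥ 99 ÷ (792/167) = 20.875.
6¹ = 6 falls short of 20.875 but 6² = 36 reaches it, so n = 2.

2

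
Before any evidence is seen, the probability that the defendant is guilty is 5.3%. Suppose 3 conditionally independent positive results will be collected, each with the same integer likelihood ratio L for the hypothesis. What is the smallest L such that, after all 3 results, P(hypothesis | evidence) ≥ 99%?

Prior odds = 0.053/0.947 = 53/947.
Target odds = 0.99/0.01 = 99.
Need L³ ≥ 99 ÷ (53/947) = 93753/53.
12³ = 1728 < 93753/53 ≤ 2197 = 13³, so L = 13.

13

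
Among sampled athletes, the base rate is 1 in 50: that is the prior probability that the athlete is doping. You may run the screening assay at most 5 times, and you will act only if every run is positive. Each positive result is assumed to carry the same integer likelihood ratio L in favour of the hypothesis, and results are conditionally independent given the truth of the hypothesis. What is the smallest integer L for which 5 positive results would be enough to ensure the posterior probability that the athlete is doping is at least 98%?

Prior odds = 0.02/0.98 = 1/49.
Target odds = 0.98/0.02 = 49.
Need L⁵ ≥ 49 ÷ (1/49) = 2401.
4⁵ = 1024 < 2401 ≤ 3125 = 5⁵, so L = 5.

5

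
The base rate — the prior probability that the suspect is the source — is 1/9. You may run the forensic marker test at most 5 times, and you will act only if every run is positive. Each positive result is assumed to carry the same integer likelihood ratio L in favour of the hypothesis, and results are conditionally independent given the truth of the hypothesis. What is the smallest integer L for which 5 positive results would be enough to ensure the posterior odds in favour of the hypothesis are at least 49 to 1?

4

Prior odds = (1/9)/(8/9) = 0.125.
Target odds = 49.
Need L⁵ ≥ 49 ÷ 0.125 = 392.
3⁵ = 243 < 392 ≤ 1024 = 4⁵, so L = 4.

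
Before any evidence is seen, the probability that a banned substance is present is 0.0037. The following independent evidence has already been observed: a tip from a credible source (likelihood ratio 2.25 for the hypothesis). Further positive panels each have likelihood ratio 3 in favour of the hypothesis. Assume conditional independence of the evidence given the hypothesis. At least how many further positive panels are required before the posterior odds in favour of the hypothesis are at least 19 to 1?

8

Prior odds = 0.0037/0.9963 = 37/9963.
Bayes factor of the evidence already in hand = 2.25.
Odds after that evidence = (37/9963) × 2.25 = 37/4428.
Target odds = 19.
Need 3ⁿ ≥ 19 ÷ (37/4428) = 84132/37.
3⁷ = 2187 falls short of 84132/37 but 3⁸ = 6561 reaches it, so n = 8.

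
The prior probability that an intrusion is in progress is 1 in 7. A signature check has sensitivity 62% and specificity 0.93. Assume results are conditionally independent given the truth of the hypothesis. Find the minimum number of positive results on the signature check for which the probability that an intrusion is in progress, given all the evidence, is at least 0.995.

Prior odds: (1/7) ÷ (6/7) = 1/6.
False-positive rate = 1 − 0.93 = 0.07; likelihood ratio of a positive = 0.62/0.07 = 62/7.
Target odds: 0.995 ÷ 0.005 = 199.
Require (62/7)ⁿ ≥ 199 ÷ (1/6) = 1194.
(62/7)³ = 238328/343 falls short of 1194 but (62/7)⁴ = 14776336/2401 reaches it, so n = 4.

4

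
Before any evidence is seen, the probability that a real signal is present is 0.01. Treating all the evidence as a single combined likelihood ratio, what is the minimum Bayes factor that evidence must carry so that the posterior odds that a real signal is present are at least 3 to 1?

Prior odds = 0.01/0.99 = 1/99.
Target odds = 3.
Required Bayes factor = 3 ÷ (1/99) = 297.

297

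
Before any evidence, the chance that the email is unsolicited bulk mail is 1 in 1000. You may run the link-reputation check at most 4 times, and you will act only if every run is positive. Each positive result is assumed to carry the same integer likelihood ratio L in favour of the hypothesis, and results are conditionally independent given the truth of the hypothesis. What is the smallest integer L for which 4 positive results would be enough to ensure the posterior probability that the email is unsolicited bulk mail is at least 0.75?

8

Prior odds = 0.001/0.999 = 1/999.
Target odds = 0.75/0.25 = 3.
Need L⁴ ≥ 3 ÷ (1/999) = 2997.
7⁴ = 2401 < 2997 ≤ 4096 = 8⁴, so L = 8.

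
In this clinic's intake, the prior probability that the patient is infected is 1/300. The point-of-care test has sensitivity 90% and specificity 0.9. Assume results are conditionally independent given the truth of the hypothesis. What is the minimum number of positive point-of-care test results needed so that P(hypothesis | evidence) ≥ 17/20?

Prior odds: (1/300) ÷ (299/300) = 1/299.
False-positive rate = 1 − 0.9 = 0.1; likelihood ratio of a positive = 0.9/0.1 = 9.
Target posterior odds = 0.85/0.15 = 17/3.
Require 9ⁿ ≥ 17/3 ÷ (1/299) = 5083/3.
9³ = 729 falls short of 5083/3 but 9⁴ = 6561 reaches it, so n = 4.

4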